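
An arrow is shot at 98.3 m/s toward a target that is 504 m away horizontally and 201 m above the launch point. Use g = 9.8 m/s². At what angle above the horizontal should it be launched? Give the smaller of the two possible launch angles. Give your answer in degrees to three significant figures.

Trajectory: y = x tanθ − g x² (1 + tan²θ)/(2v₀²). With x = 504, y = 201, v₀ = 98.3, g = 9.80:
128.8 tan²θ − 504 tanθ + (329.8) = 0.
tanθ = [504 ± √(504² − 4 × 128.8 × (329.8))] / (2 × 128.8) = (504 ± 290.0) / 257.6, giving tanθ = 0.8308 or 3.082.
θ = 39.72° or 72.02°; the smaller is 39.72°.

39.7°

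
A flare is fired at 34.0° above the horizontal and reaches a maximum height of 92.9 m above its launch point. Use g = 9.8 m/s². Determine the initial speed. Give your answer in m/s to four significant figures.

76.31 m/s

At the peak v_y = 0, so v_y0 = √(2gH) = √(2 × 9.80 × 92.9) = 42.67 m/s.
v_y0 = v₀ sin θ ⇒ v₀ = 42.67 / sin 34.0° = 76.31 m/s.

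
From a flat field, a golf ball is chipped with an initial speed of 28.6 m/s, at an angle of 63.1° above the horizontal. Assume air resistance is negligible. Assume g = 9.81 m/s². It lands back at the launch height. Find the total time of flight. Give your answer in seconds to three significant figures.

Horizontal component vₓ = 28.60 cos 63.1° = 12.94 m/s; vertical v_y0 = 28.60 sin 63.1° = 25.51 m/s.
Landing at launch height ⇒ T = 2 v_y0 / g = 2 × 25.51 / 9.81 = 5.200 s.

5.20 s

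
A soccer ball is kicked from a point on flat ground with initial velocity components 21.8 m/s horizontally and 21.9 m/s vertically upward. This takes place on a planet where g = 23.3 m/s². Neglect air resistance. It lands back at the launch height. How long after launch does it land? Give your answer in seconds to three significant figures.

Time of flight on level ground: T = 2 v_y0 / g = 2 × 21.90 / 23.3 = 1.880 s.

1.88 s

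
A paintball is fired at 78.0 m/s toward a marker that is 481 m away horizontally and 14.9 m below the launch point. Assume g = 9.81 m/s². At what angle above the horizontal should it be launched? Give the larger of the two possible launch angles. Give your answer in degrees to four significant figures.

65.07°

Trajectory: y = x tanθ − g x² (1 + tan²θ)/(2v₀²). With x = 481, y = −14.9, v₀ = 78.0, g = 9.81:
186.5 tan²θ − 481 tanθ + (171.6) = 0.
tanθ = [481 ± √(481² − 4 × 186.5 × (171.6))] / (2 × 186.5) = (481 ± 321.4) / 373.1, giving tanθ = 0.4278 or 2.151.
θ = 23.16° or 65.07°; the larger is 65.07°.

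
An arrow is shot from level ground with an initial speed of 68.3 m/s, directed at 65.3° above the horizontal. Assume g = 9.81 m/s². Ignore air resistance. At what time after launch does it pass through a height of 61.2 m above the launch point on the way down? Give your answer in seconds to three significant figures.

11.6 s

vₓ = 68.30 cos 65.3° = 28.54 m/s; v_y0 = 68.30 sin 65.3° = 62.05 m/s.
Set y = v_y0 t − ½ g t² = 61.2: 4.905 t² − 62.05 t + 61.2 = 0.
t = [62.05 ± √(62.05² − 2·9.81·61.2)] / 9.81 = (62.05 ± 51.47) / 9.81, so t = 1.078 s or t = 11.57 s.
The descending-branch root is 11.57 s.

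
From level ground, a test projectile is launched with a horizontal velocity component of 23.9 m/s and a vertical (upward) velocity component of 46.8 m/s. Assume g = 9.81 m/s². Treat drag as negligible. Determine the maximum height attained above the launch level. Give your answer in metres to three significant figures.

Peak height H = v_y0² / (2g) = 2190.2 / 19.62 = 111.6 m.

112 m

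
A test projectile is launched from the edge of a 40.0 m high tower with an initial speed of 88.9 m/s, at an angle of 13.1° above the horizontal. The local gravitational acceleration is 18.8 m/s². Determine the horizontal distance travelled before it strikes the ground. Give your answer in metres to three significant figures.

vₓ = 88.90 cos 13.1° = 86.59 m/s; v_y0 = 88.90 sin 13.1° = 20.15 m/s.
The projectile lands when y = 40.0 + (20.15) t − ½·18.8·t² = 0. Positive root: t = (20.15 + √(20.15² + 2·18.8·40.0)) / 18.8 = (20.15 + 43.70) / 18.8 = 3.396 s.
Horizontal distance: R = vₓ t = 86.59 × 3.396 = 294.1 m.

294 m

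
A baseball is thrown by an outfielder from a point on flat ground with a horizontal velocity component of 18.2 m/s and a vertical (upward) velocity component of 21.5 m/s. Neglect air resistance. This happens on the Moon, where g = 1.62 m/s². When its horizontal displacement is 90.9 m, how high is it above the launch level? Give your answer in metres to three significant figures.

87.2 m

x = vₓ t ⇒ t = 90.9/18.20 = 4.995 s.
Height: y = v_y0 t − ½ g t² = 21.50 × 4.995 − 0.8100 × 4.995² = 107.4 − 20.21 = 87.18 m.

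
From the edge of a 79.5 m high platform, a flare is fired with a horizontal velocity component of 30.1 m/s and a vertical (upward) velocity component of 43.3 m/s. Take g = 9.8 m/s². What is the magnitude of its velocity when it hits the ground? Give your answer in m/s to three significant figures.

65.9 m/s

The projectile lands when y = 79.5 + (43.30) t − ½·9.80·t² = 0. Positive root: t = (43.30 + √(43.30² + 2·9.80·79.5)) / 9.80 = (43.30 + 58.59) / 9.80 = 10.40 s.
Vertical velocity at impact: v_y = v_y0 − g t = 43.30 − 9.80 × 10.40 = −58.59 m/s.
Speed: |v| = √(vₓ² + v_y²) = √(30.10² + 58.59²) = 65.87 m/s.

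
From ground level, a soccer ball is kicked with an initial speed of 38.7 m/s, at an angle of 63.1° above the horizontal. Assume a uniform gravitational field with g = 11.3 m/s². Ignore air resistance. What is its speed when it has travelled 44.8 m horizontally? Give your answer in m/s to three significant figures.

Resolve: vₓ = 38.70 cos 63.1° = 17.51 m/s and v_y0 = 38.70 sin 63.1° = 34.51 m/s.
At x = 44.8 m, t = x/vₓ = 44.8/17.51 = 2.559 s.
Vertical velocity there: v_y = v_y0 − g t = 34.51 − 11.3 × 2.559 = 5.600 m/s.
Speed: √(vₓ² + v_y²) = √(17.51² + 5.600²) = 18.38 m/s.

18.4 m/s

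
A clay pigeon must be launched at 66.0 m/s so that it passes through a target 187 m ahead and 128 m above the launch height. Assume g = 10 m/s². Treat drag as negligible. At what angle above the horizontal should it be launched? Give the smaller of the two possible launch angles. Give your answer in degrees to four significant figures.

50.59°

Trajectory: y = x tanθ − g x² (1 + tan²θ)/(2v₀²). With x = 187, y = 128, v₀ = 66.0, g = 10.0:
40.14 tan²θ − 187 tanθ + (168.1) = 0.
tanθ = [187 ± √(187² − 4 × 40.14 × (168.1))] / (2 × 40.14) = (187 ± 89.29) / 80.28, giving tanθ = 1.217 or 3.442.
θ = 50.59° or 73.80°; the smaller is 50.59°.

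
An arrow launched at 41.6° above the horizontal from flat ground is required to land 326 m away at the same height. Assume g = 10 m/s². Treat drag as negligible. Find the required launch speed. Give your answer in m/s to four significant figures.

On level ground R = v₀² sin 2θ / g ⇒ v₀ = √(gR / sin 2θ).
v₀ = √(10.0 × 326 / sin 83.20°) = √(3260 / 0.9930) = √3283.1 = 57.30 m/s.

57.30 m/s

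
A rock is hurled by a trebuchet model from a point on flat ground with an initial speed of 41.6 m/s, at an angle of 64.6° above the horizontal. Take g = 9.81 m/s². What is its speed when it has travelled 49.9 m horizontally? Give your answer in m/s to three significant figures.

20.5 m/s

Horizontal component vₓ = 41.60 cos 64.6° = 17.84 m/s; vertical v_y0 = 41.60 sin 64.6° = 37.58 m/s.
x = vₓ t ⇒ t = 49.9/17.84 = 2.797 s.
Vertical velocity there: v_y = v_y0 − g t = 37.58 − 9.81 × 2.797 = 10.15 m/s.
Speed: √(vₓ² + v_y²) = √(17.84² + 10.15²) = 20.53 m/s.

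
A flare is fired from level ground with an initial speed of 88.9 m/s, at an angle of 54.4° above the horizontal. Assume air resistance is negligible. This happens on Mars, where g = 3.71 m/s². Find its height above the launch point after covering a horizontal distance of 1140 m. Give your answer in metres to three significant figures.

Resolve: vₓ = 88.90 cos 54.4° = 51.75 m/s and v_y0 = 88.90 sin 54.4° = 72.28 m/s.
x = vₓ t ⇒ t = 1140/51.75 = 22.03 s.
Height: y = v_y0 t − ½ g t² = 72.28 × 22.03 − 1.855 × 22.03² = 1592 − 900.2 = 692.2 m.

692 m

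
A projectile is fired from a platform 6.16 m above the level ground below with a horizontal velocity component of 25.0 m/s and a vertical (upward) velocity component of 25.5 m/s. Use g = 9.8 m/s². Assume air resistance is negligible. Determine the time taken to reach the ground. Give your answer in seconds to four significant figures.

5.435 s

The projectile lands when y = 6.16 + (25.50) t − ½·9.80·t² = 0. Positive root: t = (25.50 + √(25.50² + 2·9.80·6.16)) / 9.80 = (25.50 + 27.77) / 9.80 = 5.435 s.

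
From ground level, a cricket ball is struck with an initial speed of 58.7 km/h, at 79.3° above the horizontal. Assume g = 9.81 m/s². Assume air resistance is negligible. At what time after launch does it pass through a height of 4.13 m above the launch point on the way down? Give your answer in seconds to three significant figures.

Convert: 58.7 km/h = 58.7/3.6 = 16.31 m/s.
Components: vₓ = 16.31 cos 79.3° = 3.027 m/s, v_y0 = 16.31 sin 79.3° = 16.02 m/s.
Require v_y0 t − ½ g t² = 4.13, i.e. 4.905 t² − 16.02 t + 4.13 = 0.
t = [16.02 ± √(16.02² − 2·9.81·4.13)] / 9.81 = (16.02 ± 13.25) / 9.81, so t = 0.2821 s or t = 2.984 s.
The descending-branch root is 2.984 s.

2.98 s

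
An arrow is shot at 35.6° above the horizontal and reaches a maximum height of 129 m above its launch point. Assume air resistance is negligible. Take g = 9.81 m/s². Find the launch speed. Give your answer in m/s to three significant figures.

86.4 m/s

At the peak v_y = 0, so v_y0 = √(2gH) = √(2 × 9.81 × 129) = 50.31 m/s.
v_y0 = v₀ sin θ ⇒ v₀ = 50.31 / sin 35.6° = 86.42 m/s.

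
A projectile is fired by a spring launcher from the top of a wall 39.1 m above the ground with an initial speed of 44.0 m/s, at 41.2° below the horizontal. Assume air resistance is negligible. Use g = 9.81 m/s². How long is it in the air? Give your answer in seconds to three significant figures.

1.13 s

Components: vₓ = 44.00 cos 41.2° = 33.11 m/s, v_y0 = −28.98 m/s (downward).
The projectile lands when y = 39.1 + (−28.98) t − ½·9.81·t² = 0. Positive root: t = (−28.98 + √(28.98² + 2·9.81·39.1)) / 9.81 = (−28.98 + 40.09) / 9.81 = 1.132 s.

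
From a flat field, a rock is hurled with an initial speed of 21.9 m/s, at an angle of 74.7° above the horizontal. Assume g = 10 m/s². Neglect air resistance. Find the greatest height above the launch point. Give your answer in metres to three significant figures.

22.3 m

Components: vₓ = 21.90 cos 74.7° = 5.779 m/s, v_y0 = 21.90 sin 74.7° = 21.12 m/s.
At the apex v_y = 0, so H = v_y0²/(2g) = 21.12²/20.00 = 22.31 m.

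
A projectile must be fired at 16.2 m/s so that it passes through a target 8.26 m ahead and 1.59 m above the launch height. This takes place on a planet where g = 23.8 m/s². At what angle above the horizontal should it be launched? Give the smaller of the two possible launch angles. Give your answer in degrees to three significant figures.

39.3°

Trajectory: y = x tanθ − g x² (1 + tan²θ)/(2v₀²). With x = 8.26, y = 1.59, v₀ = 16.2, g = 23.8:
3.094 tan²θ − 8.26 tanθ + (4.684) = 0.
tanθ = [8.26 ± √(8.26² − 4 × 3.094 × (4.684))] / (2 × 3.094) = (8.26 ± 3.204) / 6.187, giving tanθ = 0.8171 or 1.853.
θ = 39.25° or 61.64°; the smaller is 39.25°.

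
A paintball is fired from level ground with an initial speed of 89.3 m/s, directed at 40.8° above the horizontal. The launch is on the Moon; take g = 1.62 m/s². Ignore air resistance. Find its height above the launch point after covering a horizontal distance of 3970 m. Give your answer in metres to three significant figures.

633 m

Components: vₓ = 89.30 cos 40.8° = 67.60 m/s, v_y0 = 89.30 sin 40.8° = 58.35 m/s.
At x = 3970 m, t = x/vₓ = 3970/67.60 = 58.73 s.
Height: y = v_y0 t − ½ g t² = 58.35 × 58.73 − 0.8100 × 58.73² = 3427 − 2794 = 633.1 m.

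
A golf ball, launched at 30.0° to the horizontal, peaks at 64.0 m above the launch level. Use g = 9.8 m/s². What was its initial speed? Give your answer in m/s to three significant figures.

70.8 m/s

At the peak v_y = 0, so v_y0 = √(2gH) = √(2 × 9.80 × 64.0) = 35.42 m/s.
v_y0 = v₀ sin θ ⇒ v₀ = 35.42 / sin 30.0° = 70.84 m/s.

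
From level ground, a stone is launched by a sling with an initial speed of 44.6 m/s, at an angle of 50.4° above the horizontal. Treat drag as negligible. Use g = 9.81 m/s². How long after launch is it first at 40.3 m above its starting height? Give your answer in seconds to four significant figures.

vₓ = 44.60 cos 50.4° = 28.43 m/s; v_y0 = 44.60 sin 50.4° = 34.36 m/s.
Set y = v_y0 t − ½ g t² = 40.3: 4.905 t² − 34.36 t + 40.3 = 0.
Quadratic formula: t = (34.36 ± √390.26) / 9.81 = (34.36 ± 19.75) / 9.81 → t = 1.489 s or 5.517 s.
The first (ascending) time is 1.489 s.

1.489 s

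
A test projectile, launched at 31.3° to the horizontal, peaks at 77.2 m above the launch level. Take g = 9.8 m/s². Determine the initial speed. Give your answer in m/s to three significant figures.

74.9 m/s

At the peak v_y = 0, so v_y0 = √(2gH) = √(2 × 9.80 × 77.2) = 38.90 m/s.
v_y0 = v₀ sin θ ⇒ v₀ = 38.90 / sin 31.3° = 74.87 m/s.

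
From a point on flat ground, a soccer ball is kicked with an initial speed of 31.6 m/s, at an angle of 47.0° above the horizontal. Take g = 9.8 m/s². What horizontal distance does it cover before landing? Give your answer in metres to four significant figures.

Components: vₓ = 31.60 cos 47.0° = 21.55 m/s, v_y0 = 31.60 sin 47.0° = 23.11 m/s.
Flight time T = 2 v_y0 / g = 4.716 s.
Horizontal distance R = vₓ T = 21.55 × 4.716 = 101.6 m.

101.6 m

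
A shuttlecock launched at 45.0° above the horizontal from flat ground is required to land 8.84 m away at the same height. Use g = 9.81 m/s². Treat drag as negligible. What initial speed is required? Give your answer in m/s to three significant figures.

From R = (v₀² / g) sin 2θ: v₀ = √(gR / sin 2θ).
v₀ = √(9.81 × 8.84 / sin 90.00°) = √(86.72 / 1.000) = √86.720 = 9.312 m/s.

9.31 m/s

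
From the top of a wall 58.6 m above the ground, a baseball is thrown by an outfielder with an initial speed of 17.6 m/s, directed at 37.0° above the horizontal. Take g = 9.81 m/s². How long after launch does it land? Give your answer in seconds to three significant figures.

4.70 s

vₓ = 17.60 cos 37.0° = 14.06 m/s; v_y0 = 17.60 sin 37.0° = 10.59 m/s.
The projectile lands when y = 58.6 + (10.59) t − ½·9.81·t² = 0. Positive root: t = (10.59 + √(10.59² + 2·9.81·58.6)) / 9.81 = (10.59 + 35.52) / 9.81 = 4.701 s.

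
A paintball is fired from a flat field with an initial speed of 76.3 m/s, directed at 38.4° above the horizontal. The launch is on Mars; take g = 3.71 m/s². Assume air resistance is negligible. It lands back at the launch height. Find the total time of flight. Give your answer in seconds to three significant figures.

25.5 s

Components: vₓ = 76.30 cos 38.4° = 59.80 m/s, v_y0 = 76.30 sin 38.4° = 47.39 m/s.
Time of flight on level ground: T = 2 v_y0 / g = 2 × 47.39 / 3.71 = 25.55 s.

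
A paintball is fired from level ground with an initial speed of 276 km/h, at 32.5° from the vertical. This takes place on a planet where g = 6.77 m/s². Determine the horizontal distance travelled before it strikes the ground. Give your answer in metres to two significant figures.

Convert: 276 km/h = 276/3.6 = 76.67 m/s.
Horizontal component vₓ = 76.67 sin 32.5° = 41.19 m/s; vertical v_y0 = 76.67 cos 32.5° = 64.66 m/s.
Flight time T = 2 v_y0 / g = 19.10 s.
Horizontal distance R = vₓ T = 41.19 × 19.10 = 786.9 m.

790 m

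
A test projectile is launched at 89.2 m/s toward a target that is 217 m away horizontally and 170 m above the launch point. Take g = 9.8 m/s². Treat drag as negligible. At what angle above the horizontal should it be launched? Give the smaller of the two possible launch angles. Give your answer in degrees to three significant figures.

46.9°

Trajectory: y = x tanθ − g x² (1 + tan²θ)/(2v₀²). With x = 217, y = 170, v₀ = 89.2, g = 9.80:
29.00 tan²θ − 217 tanθ + (199.0) = 0.
tanθ = [217 ± √(217² − 4 × 29.00 × (199.0))] / (2 × 29.00) = (217 ± 154.9) / 58.00, giving tanθ = 1.070 or 6.413.
θ = 46.94° or 81.14°; the smaller is 46.94°.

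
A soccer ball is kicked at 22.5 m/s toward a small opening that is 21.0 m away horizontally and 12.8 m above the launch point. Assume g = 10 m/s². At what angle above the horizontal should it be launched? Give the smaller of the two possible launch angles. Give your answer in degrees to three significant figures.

Trajectory: y = x tanθ − g x² (1 + tan²θ)/(2v₀²). With x = 21.0, y = 12.8, v₀ = 22.5, g = 10.0:
4.356 tan²θ − 21.0 tanθ + (17.16) = 0.
tanθ = [21.0 ± √(21.0² − 4 × 4.356 × (17.16))] / (2 × 4.356) = (21.0 ± 11.92) / 8.711, giving tanθ = 1.042 or 3.779.
θ = 46.18° or 75.18°; the smaller is 46.18°.

46.2°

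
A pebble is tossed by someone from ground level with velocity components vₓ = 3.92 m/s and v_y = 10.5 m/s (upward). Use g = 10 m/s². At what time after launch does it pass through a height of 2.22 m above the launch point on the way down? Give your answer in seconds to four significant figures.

Set y = v_y0 t − ½ g t² = 2.22: 5.000 t² − 10.50 t + 2.22 = 0.
t = [10.50 ± √(10.50² − 2·10.0·2.22)] / 10.0 = (10.50 ± 8.115) / 10.0, so t = 0.2385 s or t = 1.861 s.
The descending-branch root is 1.861 s.

1.861 s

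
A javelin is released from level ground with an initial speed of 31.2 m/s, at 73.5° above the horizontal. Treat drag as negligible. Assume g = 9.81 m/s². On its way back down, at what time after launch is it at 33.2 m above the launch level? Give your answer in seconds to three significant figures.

Resolve: vₓ = 31.20 cos 73.5° = 8.861 m/s and v_y0 = 31.20 sin 73.5° = 29.92 m/s.
Require v_y0 t − ½ g t² = 33.2, i.e. 4.905 t² − 29.92 t + 33.2 = 0.
t = [29.92 ± √(29.92² − 2·9.81·33.2)] / 9.81 = (29.92 ± 15.61) / 9.81, so t = 1.459 s or t = 4.640 s.
The descending-branch root is 4.640 s.

4.64 s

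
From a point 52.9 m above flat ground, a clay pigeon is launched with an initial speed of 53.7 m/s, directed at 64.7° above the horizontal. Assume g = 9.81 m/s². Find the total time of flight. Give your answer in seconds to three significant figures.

Components: vₓ = 53.70 cos 64.7° = 22.95 m/s, v_y0 = 53.70 sin 64.7° = 48.55 m/s.
Vertical motion (up positive, ground at y = 0): 4.905 t² − (48.55) t − 52.9 = 0, so t = (48.55 + √(48.55² + 2·9.81·52.9)) / 9.81 = (48.55 + 58.27) / 9.81 = 10.89 s.

10.9 s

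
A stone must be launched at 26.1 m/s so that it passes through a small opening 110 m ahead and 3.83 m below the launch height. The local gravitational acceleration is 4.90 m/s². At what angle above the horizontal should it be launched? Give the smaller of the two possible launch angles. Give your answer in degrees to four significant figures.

Trajectory: y = x tanθ − g x² (1 + tan²θ)/(2v₀²). With x = 110, y = −3.83, v₀ = 26.1, g = 4.90:
43.52 tan²θ − 110 tanθ + (39.69) = 0.
tanθ = [110 ± √(110² − 4 × 43.52 × (39.69))] / (2 × 43.52) = (110 ± 72.05) / 87.04, giving tanθ = 0.4360 or 2.092.
θ = 23.56° or 64.45°; the smaller is 23.56°.

23.56°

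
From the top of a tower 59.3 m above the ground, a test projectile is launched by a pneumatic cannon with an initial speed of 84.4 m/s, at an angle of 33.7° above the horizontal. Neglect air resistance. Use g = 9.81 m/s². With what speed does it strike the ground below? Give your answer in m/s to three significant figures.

vₓ = 84.40 cos 33.7° = 70.22 m/s; v_y0 = 84.40 sin 33.7° = 46.83 m/s.
Vertical motion (up positive, ground at y = 0): 4.905 t² − (46.83) t − 59.3 = 0, so t = (46.83 + √(46.83² + 2·9.81·59.3)) / 9.81 = (46.83 + 57.93) / 9.81 = 10.68 s.
Vertical velocity at impact: v_y = v_y0 − g t = 46.83 − 9.81 × 10.68 = −57.93 m/s.
Speed: |v| = √(vₓ² + v_y²) = √(70.22² + 57.93²) = 91.03 m/s.

91.0 m/s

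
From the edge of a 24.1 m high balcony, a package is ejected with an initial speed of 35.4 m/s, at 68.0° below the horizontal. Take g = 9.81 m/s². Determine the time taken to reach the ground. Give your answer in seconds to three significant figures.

0.668 s

Resolve: vₓ = 35.40 cos 68.0° = 13.26 m/s and v_y0 = −32.82 m/s (downward).
Vertical motion (up positive, ground at y = 0): 4.905 t² − (−32.82) t − 24.1 = 0, so t = (−32.82 + √(32.82² + 2·9.81·24.1)) / 9.81 = (−32.82 + 39.37) / 9.81 = 0.6676 s.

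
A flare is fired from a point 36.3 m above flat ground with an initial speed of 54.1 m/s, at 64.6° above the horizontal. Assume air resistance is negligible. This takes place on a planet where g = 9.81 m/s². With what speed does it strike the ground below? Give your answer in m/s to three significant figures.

Components: vₓ = 54.10 cos 64.6° = 23.21 m/s, v_y0 = 54.10 sin 64.6° = 48.87 m/s.
The projectile lands when y = 36.3 + (48.87) t − ½·9.81·t² = 0. Positive root: t = (48.87 + √(48.87² + 2·9.81·36.3)) / 9.81 = (48.87 + 55.68) / 9.81 = 10.66 s.
Vertical velocity at impact: v_y = v_y0 − g t = 48.87 − 9.81 × 10.66 = −55.68 m/s.
Speed: |v| = √(vₓ² + v_y²) = √(23.21² + 55.68²) = 60.32 m/s.

60.3 m/s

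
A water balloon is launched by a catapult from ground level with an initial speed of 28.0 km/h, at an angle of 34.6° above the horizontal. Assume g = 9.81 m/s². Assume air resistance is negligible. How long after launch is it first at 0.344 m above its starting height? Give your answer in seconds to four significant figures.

Convert: 28.0 km/h = 28.0/3.6 = 7.778 m/s.
Horizontal component vₓ = 7.778 cos 34.6° = 6.402 m/s; vertical v_y0 = 7.778 sin 34.6° = 4.417 m/s.
Set y = v_y0 t − ½ g t² = 0.344: 4.905 t² − 4.417 t + 0.344 = 0.
t = [4.417 ± √(4.417² − 2·9.81·0.344)] / 9.81 = (4.417 ± 3.572) / 9.81, so t = 0.08613 s or t = 0.8143 s.
The first (ascending) time is 0.08613 s.

0.08613 s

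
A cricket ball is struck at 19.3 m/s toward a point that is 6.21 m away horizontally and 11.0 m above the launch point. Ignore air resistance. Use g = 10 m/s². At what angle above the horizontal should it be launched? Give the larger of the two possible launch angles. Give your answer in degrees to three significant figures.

Trajectory: y = x tanθ − g x² (1 + tan²θ)/(2v₀²). With x = 6.21, y = 11.0, v₀ = 19.3, g = 10.0:
0.5177 tan²θ − 6.21 tanθ + (11.52) = 0.
tanθ = [6.21 ± √(6.21² − 4 × 0.5177 × (11.52))] / (2 × 0.5177) = (6.21 ± 3.836) / 1.035, giving tanθ = 2.293 or 9.703.
θ = 66.44° or 84.12°; the larger is 84.12°.

84.1°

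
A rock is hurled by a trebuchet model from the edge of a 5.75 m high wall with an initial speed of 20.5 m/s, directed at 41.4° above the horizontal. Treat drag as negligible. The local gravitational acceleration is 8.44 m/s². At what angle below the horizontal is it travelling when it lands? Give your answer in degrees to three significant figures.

47.5°

Components: vₓ = 20.50 cos 41.4° = 15.38 m/s, v_y0 = 20.50 sin 41.4° = 13.56 m/s.
Vertical motion (up positive, ground at y = 0): 4.220 t² − (13.56) t − 5.75 = 0, so t = (13.56 + √(13.56² + 2·8.44·5.75)) / 8.44 = (13.56 + 16.76) / 8.44 = 3.592 s.
At impact: v_y = v_y0 − g t = −16.76 m/s; vₓ = 15.38 m/s.
Angle below horizontal: arctan(|v_y|/vₓ) = arctan(16.76/15.38) = 47.46°.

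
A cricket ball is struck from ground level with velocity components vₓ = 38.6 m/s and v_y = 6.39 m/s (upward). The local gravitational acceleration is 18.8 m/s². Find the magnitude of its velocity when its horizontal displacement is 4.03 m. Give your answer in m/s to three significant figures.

x = vₓ t ⇒ t = 4.03/38.60 = 0.1044 s.
Vertical velocity there: v_y = v_y0 − g t = 6.390 − 18.8 × 0.1044 = 4.427 m/s.
Speed: √(vₓ² + v_y²) = √(38.60² + 4.427²) = 38.85 m/s.

38.9 m/s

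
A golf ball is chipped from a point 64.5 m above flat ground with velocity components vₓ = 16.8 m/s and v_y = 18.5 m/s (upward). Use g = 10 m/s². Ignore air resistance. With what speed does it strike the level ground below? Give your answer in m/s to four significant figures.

Vertical motion (up positive, ground at y = 0): 5.000 t² − (18.50) t − 64.5 = 0, so t = (18.50 + √(18.50² + 2·10.0·64.5)) / 10.0 = (18.50 + 40.40) / 10.0 = 5.890 s.
Vertical velocity at impact: v_y = v_y0 − g t = 18.50 − 10.0 × 5.890 = −40.40 m/s.
Speed: |v| = √(vₓ² + v_y²) = √(16.80² + 40.40²) = 43.75 m/s.

43.75 m/s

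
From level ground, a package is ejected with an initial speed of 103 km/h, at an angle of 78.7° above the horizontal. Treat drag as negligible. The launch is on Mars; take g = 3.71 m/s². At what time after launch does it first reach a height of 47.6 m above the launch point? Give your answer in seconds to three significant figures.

Convert: 103 km/h = 103/3.6 = 28.61 m/s.
Horizontal component vₓ = 28.61 cos 78.7° = 5.606 m/s; vertical v_y0 = 28.61 sin 78.7° = 28.06 m/s.
Require v_y0 t − ½ g t² = 47.6, i.e. 1.855 t² − 28.06 t + 47.6 = 0.
Quadratic formula: t = (28.06 ± √433.97) / 3.71 = (28.06 ± 20.83) / 3.71 → t = 1.947 s or 13.18 s.
The first (ascending) time is 1.947 s.

1.95 s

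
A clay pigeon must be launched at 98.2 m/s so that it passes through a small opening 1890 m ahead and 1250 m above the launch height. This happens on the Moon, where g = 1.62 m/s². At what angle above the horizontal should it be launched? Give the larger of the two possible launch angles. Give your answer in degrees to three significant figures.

Trajectory: y = x tanθ − g x² (1 + tan²θ)/(2v₀²). With x = 1890, y = 1250, v₀ = 98.2, g = 1.62:
300.0 tan²θ − 1890 tanθ + (1550) = 0.
tanθ = [1890 ± √(1890² − 4 × 300.0 × (1550))] / (2 × 300.0) = (1890 ± 1308) / 600.1, giving tanθ = 0.9693 or 5.330.
θ = 44.11° or 79.37°; the larger is 79.37°.

79.4°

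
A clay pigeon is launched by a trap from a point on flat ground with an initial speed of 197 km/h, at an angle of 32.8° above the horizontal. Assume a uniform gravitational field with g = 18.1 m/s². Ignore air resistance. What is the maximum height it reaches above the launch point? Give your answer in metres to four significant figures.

Convert: 197 km/h = 197/3.6 = 54.72 m/s.
Components: vₓ = 54.72 cos 32.8° = 46.00 m/s, v_y0 = 54.72 sin 32.8° = 29.64 m/s.
At the apex v_y = 0, so H = v_y0²/(2g) = 29.64²/36.20 = 24.27 m.

24.27 m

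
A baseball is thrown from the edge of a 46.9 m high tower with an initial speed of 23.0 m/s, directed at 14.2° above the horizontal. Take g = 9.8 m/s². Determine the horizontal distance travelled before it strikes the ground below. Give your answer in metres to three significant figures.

Resolve: vₓ = 23.00 cos 14.2° = 22.30 m/s and v_y0 = 23.00 sin 14.2° = 5.642 m/s.
The projectile lands when y = 46.9 + (5.642) t − ½·9.80·t² = 0. Positive root: t = (5.642 + √(5.642² + 2·9.80·46.9)) / 9.80 = (5.642 + 30.84) / 9.80 = 3.723 s.
Horizontal distance: R = vₓ t = 22.30 × 3.723 = 83.00 m.

83.0 m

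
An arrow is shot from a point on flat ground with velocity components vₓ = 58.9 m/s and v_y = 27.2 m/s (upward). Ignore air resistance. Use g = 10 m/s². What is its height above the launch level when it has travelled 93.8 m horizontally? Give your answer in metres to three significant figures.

30.6 m

At x = 93.8 m, t = x/vₓ = 93.8/58.90 = 1.593 s.
Height: y = v_y0 t − ½ g t² = 27.20 × 1.593 − 5.000 × 1.593² = 43.32 − 12.68 = 30.64 m.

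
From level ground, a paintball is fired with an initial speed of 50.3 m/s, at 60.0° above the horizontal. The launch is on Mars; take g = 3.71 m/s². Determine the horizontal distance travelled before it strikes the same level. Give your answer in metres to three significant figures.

Resolve: vₓ = 50.30 cos 60.0° = 25.15 m/s and v_y0 = 50.30 sin 60.0° = 43.56 m/s.
Flight time T = 2 v_y0 / g = 23.48 s.
Range: R = vₓ T = 25.15 × 23.48 = 590.6 m.

591 m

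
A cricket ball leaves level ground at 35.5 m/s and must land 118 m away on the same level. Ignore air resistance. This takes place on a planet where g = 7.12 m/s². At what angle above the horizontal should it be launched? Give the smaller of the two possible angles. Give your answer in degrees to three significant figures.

20.9°

Level-ground range R = v₀² sin(2θ)/g ⇒ sin(2θ) = gR/v₀² = 7.12 × 118 / 35.5² = 0.6667.
2θ = 41.81° or 180° − 41.81° = 138.2°, so θ = 20.90° or 69.10°.
The smaller angle is 20.90°.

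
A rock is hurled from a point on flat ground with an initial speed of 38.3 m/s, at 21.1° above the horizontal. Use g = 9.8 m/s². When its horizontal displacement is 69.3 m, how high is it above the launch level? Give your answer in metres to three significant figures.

vₓ = 38.30 cos 21.1° = 35.73 m/s; v_y0 = 38.30 sin 21.1° = 13.79 m/s.
At x = 69.3 m, t = x/vₓ = 69.3/35.73 = 1.939 s.
Height: y = v_y0 t − ½ g t² = 13.79 × 1.939 − 4.900 × 1.939² = 26.74 − 18.43 = 8.310 m.

8.31 m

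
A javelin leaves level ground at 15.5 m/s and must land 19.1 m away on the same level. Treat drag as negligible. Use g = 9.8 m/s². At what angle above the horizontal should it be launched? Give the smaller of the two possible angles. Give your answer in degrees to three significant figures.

Level-ground range R = v₀² sin(2θ)/g ⇒ sin(2θ) = gR/v₀² = 9.80 × 19.1 / 15.5² = 0.7791.
2θ = 51.18° or 180° − 51.18° = 128.8°, so θ = 25.59° or 64.41°.
The smaller angle is 25.59°.

25.6°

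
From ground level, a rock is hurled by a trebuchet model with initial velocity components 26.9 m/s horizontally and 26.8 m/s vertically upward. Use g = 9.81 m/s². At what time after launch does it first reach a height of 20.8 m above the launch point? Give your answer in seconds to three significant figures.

0.937 s

Height y(t) = 26.80 t − 4.905 t² = 20.8 gives 4.905 t² − 26.80 t + 20.8 = 0.
t = [26.80 ± √(26.80² − 2·9.81·20.8)] / 9.81 = (26.80 ± 17.61) / 9.81, so t = 0.9367 s or t = 4.527 s.
The first (ascending) time is 0.9367 s.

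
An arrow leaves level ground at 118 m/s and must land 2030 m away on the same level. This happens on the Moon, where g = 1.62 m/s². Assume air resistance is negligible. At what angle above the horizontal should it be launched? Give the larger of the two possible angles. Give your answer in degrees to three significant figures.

83.2°

R = v₀² sin 2θ / g gives sin 2θ = gR/v₀² = 1.62·2030/118² = 0.2362.
2θ = 13.66° or 180° − 13.66° = 166.3°, so θ = 6.831° or 83.17°.
The larger angle is 83.17°.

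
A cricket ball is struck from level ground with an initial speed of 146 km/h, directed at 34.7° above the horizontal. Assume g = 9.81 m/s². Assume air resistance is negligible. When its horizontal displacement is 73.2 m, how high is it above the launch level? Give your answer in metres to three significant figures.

27.0 m

Convert: 146 km/h = 146/3.6 = 40.56 m/s.
vₓ = 40.56 cos 34.7° = 33.34 m/s; v_y0 = 40.56 sin 34.7° = 23.09 m/s.
At x = 73.2 m, t = x/vₓ = 73.2/33.34 = 2.195 s.
Height: y = v_y0 t − ½ g t² = 23.09 × 2.195 − 4.905 × 2.195² = 50.69 − 23.64 = 27.05 m.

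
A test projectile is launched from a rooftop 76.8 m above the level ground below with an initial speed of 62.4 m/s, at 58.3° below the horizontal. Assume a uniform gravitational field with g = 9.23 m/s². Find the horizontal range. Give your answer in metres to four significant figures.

Horizontal component vₓ = 62.40 cos 58.3° = 32.79 m/s; vertical v_y0 = −53.09 m/s (downward).
The projectile lands when y = 76.8 + (−53.09) t − ½·9.23·t² = 0. Positive root: t = (−53.09 + √(53.09² + 2·9.23·76.8)) / 9.23 = (−53.09 + 65.09) / 9.23 = 1.300 s.
Horizontal distance: R = vₓ t = 32.79 × 1.300 = 42.62 m.

42.62 m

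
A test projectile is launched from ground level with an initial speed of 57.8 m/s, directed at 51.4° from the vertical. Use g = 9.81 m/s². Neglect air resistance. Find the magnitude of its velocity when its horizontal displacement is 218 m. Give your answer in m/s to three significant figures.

46.6 m/s

vₓ = 57.80 sin 51.4° = 45.17 m/s; v_y0 = 57.80 cos 51.4° = 36.06 m/s.
x = vₓ t ⇒ t = 218/45.17 = 4.826 s.
Vertical velocity there: v_y = v_y0 − g t = 36.06 − 9.81 × 4.826 = −11.28 m/s.
Speed: √(vₓ² + v_y²) = √(45.17² + 11.28²) = 46.56 m/s.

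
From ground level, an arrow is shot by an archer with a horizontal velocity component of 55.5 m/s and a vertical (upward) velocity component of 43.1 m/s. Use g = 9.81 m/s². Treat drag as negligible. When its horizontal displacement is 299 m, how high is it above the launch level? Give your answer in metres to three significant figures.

89.8 m

x = vₓ t ⇒ t = 299/55.50 = 5.387 s.
Height: y = v_y0 t − ½ g t² = 43.10 × 5.387 − 4.905 × 5.387² = 232.2 − 142.4 = 89.83 m.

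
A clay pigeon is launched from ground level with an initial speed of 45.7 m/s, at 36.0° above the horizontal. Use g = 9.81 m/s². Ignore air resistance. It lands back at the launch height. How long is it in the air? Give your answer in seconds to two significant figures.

5.5 s

Resolve: vₓ = 45.70 cos 36.0° = 36.97 m/s and v_y0 = 45.70 sin 36.0° = 26.86 m/s.
It returns to y = 0 when t = 2 v_y0 / g = 2(26.86)/9.81 = 5.476 s.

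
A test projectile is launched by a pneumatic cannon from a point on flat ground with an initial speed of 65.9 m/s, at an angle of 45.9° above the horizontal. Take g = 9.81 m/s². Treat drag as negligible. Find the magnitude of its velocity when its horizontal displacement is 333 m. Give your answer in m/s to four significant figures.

51.72 m/s

Horizontal component vₓ = 65.90 cos 45.9° = 45.86 m/s; vertical v_y0 = 65.90 sin 45.9° = 47.32 m/s.
Time to reach x = 333 m: t = x/vₓ = 333/45.86 = 7.261 s.
Vertical velocity there: v_y = v_y0 − g t = 47.32 − 9.81 × 7.261 = −23.91 m/s.
Speed: √(vₓ² + v_y²) = √(45.86² + 23.91²) = 51.72 m/s.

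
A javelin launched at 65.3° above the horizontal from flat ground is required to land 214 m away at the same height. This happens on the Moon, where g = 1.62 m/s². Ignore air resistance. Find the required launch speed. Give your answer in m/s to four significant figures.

From R = (v₀² / g) sin 2θ: v₀ = √(gR / sin 2θ).
v₀ = √(1.62 × 214 / sin 130.6°) = √(346.7 / 0.7593) = √456.60 = 21.37 m/s.

21.37 m/s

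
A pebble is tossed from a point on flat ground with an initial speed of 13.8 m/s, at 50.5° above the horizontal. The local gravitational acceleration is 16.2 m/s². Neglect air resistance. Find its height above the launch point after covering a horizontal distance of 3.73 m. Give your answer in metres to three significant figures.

3.06 m

vₓ = 13.80 cos 50.5° = 8.778 m/s; v_y0 = 13.80 sin 50.5° = 10.65 m/s.
At x = 3.73 m, t = x/vₓ = 3.73/8.778 = 0.4249 s.
Height: y = v_y0 t − ½ g t² = 10.65 × 0.4249 − 8.100 × 0.4249² = 4.525 − 1.463 = 3.062 m.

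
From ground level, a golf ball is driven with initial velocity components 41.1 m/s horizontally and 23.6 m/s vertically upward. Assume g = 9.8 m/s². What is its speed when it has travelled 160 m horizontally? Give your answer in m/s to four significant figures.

43.60 m/s

At x = 160 m, t = x/vₓ = 160/41.10 = 3.893 s.
Vertical velocity there: v_y = v_y0 − g t = 23.60 − 9.80 × 3.893 = −14.55 m/s.
Speed: √(vₓ² + v_y²) = √(41.10² + 14.55²) = 43.60 m/s.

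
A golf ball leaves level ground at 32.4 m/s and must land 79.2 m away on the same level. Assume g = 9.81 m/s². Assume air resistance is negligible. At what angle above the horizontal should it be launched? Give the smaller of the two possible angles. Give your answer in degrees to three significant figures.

23.9°

From R = (v₀²/g) sin 2θ: sin 2θ = 9.81 × 79.2 / 1049.8 = 0.7401.
2θ = 47.74° or 180° − 47.74° = 132.3°, so θ = 23.87° or 66.13°.
The smaller angle is 23.87°.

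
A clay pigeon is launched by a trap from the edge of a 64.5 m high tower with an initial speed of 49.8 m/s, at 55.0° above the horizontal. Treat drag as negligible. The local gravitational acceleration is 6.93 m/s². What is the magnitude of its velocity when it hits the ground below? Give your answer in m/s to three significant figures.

Components: vₓ = 49.80 cos 55.0° = 28.56 m/s, v_y0 = 49.80 sin 55.0° = 40.79 m/s.
The projectile lands when y = 64.5 + (40.79) t − ½·6.93·t² = 0. Positive root: t = (40.79 + √(40.79² + 2·6.93·64.5)) / 6.93 = (40.79 + 50.58) / 6.93 = 13.18 s.
Vertical velocity at impact: v_y = v_y0 − g t = 40.79 − 6.93 × 13.18 = −50.58 m/s.
Speed: |v| = √(vₓ² + v_y²) = √(28.56² + 50.58²) = 58.09 m/s.

58.1 m/s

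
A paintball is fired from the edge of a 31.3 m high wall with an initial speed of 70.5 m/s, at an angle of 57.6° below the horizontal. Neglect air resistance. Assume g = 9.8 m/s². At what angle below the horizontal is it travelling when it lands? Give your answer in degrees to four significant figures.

Components: vₓ = 70.50 cos 57.6° = 37.78 m/s, v_y0 = −59.53 m/s (downward).
Vertical motion (up positive, ground at y = 0): 4.900 t² − (−59.53) t − 31.3 = 0, so t = (−59.53 + √(59.53² + 2·9.80·31.3)) / 9.80 = (−59.53 + 64.47) / 9.80 = 0.5048 s.
At impact: v_y = v_y0 − g t = −64.47 m/s; vₓ = 37.78 m/s.
Angle below horizontal: arctan(|v_y|/vₓ) = arctan(64.47/37.78) = 59.63°.

59.63°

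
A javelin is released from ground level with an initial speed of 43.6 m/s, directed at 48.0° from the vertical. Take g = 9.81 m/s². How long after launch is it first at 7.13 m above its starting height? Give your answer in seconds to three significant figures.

Resolve: vₓ = 43.60 sin 48.0° = 32.40 m/s and v_y0 = 43.60 cos 48.0° = 29.17 m/s.
Height y(t) = 29.17 t − 4.905 t² = 7.13 gives 4.905 t² − 29.17 t + 7.13 = 0.
Quadratic formula: t = (29.17 ± √711.24) / 9.81 = (29.17 ± 26.67) / 9.81 → t = 0.2554 s or 5.692 s.
The first (ascending) time is 0.2554 s.

0.255 s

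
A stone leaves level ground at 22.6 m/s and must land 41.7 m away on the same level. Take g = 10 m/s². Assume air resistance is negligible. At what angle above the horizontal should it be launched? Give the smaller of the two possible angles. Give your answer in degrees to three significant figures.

27.4°

Level-ground range R = v₀² sin(2θ)/g ⇒ sin(2θ) = gR/v₀² = 10.0 × 41.7 / 22.6² = 0.8164.
2θ = 54.73° or 180° − 54.73° = 125.3°, so θ = 27.36° or 62.64°.
The smaller angle is 27.36°.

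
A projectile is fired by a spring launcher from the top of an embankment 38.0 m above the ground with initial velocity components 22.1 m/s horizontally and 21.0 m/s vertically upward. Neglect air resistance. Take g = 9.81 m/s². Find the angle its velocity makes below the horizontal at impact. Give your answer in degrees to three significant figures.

57.3°

The projectile lands when y = 38.0 + (21.00) t − ½·9.81·t² = 0. Positive root: t = (21.00 + √(21.00² + 2·9.81·38.0)) / 9.81 = (21.00 + 34.45) / 9.81 = 5.652 s.
At impact: v_y = v_y0 − g t = −34.45 m/s; vₓ = 22.10 m/s.
Angle below horizontal: arctan(|v_y|/vₓ) = arctan(34.45/22.10) = 57.32°.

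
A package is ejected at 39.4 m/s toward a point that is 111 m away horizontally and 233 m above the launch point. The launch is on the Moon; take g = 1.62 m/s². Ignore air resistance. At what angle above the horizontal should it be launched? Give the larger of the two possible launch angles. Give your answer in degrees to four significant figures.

86.12°

Trajectory: y = x tanθ − g x² (1 + tan²θ)/(2v₀²). With x = 111, y = 233, v₀ = 39.4, g = 1.62:
6.429 tan²θ − 111 tanθ + (239.4) = 0.
tanθ = [111 ± √(111² − 4 × 6.429 × (239.4))] / (2 × 6.429) = (111 ± 78.51) / 12.86, giving tanθ = 2.527 or 14.74.
θ = 68.41° or 86.12°; the larger is 86.12°.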